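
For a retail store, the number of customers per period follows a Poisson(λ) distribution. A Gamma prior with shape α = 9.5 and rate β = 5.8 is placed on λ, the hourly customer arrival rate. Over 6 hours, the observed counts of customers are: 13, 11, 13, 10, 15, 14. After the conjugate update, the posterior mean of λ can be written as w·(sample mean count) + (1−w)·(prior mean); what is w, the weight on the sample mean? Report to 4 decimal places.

0.5085

With a Gamma(shape α, rate β) prior, the Poisson likelihood is conjugate: the posterior is Gamma(α + ΣXᵢ, β + n).
Posterior mean = (α₀+S)/(β₀+n) = [n/(β₀+n)]·(S/n) + [β₀/(β₀+n)]·(α₀/β₀), so only n and β₀ enter the weight.
Weight on data w = n/(β₀+n) = 6/(5.8+6) = 6/11.8 = 0.5085.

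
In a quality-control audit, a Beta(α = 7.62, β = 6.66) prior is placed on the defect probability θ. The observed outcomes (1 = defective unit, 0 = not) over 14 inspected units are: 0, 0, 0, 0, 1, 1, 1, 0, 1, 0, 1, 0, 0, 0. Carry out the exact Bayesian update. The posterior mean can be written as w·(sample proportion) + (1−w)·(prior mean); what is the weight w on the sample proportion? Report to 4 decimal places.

0.4950

The Beta prior is conjugate to a Binomial/Bernoulli likelihood; the update adds successes to α and failures to β.
Posterior mean = (α₀+k)/(α₀+β₀+n) = [n/(α₀+β₀+n)]·(k/n) + [(α₀+β₀)/(α₀+β₀+n)]·α₀/(α₀+β₀), so only n and the prior enter the weight.
The weight on the data is w = n/(α₀+β₀+n) = 14/(7.62+6.66+14) = 14/28.28 = 0.4950.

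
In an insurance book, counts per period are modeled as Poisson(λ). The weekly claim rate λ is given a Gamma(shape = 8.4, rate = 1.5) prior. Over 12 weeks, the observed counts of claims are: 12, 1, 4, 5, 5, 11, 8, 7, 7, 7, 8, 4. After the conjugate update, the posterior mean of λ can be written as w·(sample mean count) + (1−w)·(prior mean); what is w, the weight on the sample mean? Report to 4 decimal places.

0.8889

With a Gamma(shape α, rate β) prior, the Poisson likelihood is conjugate: the posterior is Gamma(α + ΣXᵢ, β + n).
Posterior mean = (α₀+S)/(β₀+n) = [n/(β₀+n)]·(S/n) + [β₀/(β₀+n)]·(α₀/β₀), so only n and β₀ enter the weight.
Weight on data w = n/(β₀+n) = 12/(1.5+12) = 12/13.5 = 0.8889.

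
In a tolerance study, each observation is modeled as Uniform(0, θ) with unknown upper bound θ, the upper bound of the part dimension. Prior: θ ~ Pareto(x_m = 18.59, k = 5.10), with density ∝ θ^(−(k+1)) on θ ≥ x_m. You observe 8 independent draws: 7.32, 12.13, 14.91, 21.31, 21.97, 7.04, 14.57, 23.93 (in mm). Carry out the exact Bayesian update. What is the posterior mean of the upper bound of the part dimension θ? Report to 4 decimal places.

A Pareto(scale x_m, shape k) prior on the upper bound θ of Uniform(0, θ) is conjugate: posterior is Pareto(max(x_m, max xᵢ), k + n).
Sample maximum = 23.93; prior scale x_m = 18.59 → posterior scale = max = 23.93.
Posterior shape = 5.10 + 8 = 13.10.
E[θ|data] = k·x_m/(k−1) = 13.10·23.93/12.10 = 25.9077.

25.9077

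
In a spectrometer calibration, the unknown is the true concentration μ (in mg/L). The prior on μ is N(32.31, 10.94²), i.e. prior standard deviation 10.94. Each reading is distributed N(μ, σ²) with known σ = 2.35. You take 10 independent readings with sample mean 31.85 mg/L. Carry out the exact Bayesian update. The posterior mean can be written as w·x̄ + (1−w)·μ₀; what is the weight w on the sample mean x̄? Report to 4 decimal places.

For Normal data with known variance σ², a Normal(μ₀, σ₀²) prior on μ is conjugate. Posterior precision = 1/σ₀² + n/σ²; posterior mean is the precision-weighted average of μ₀ and x̄.
σ₀² = 10.94² = 119.6836, σ² = 2.35² = 5.5225. Prior precision 1/σ₀² = 1/119.6836; data precision n/σ² = 10/5.5225.
w = (n/σ²)/(1/σ₀² + n/σ²) = n·σ₀²/(σ² + n·σ₀²) = 10·119.6836/(5.5225 + 10·119.6836) = 1196.836/1202.3585 = 0.9954.

0.9954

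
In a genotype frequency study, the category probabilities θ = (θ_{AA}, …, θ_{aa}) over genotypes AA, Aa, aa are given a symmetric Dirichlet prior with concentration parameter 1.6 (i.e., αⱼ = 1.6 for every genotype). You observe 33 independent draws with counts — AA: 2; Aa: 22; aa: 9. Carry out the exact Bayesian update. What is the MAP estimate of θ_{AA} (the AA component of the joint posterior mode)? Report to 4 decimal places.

0.0747

The Dirichlet prior is conjugate to the Multinomial likelihood: each posterior αⱼ = prior αⱼ + observed count nⱼ.
Posterior concentration: (3.6, 23.6, 10.6), total = 37.8.
Joint mode component: (α_{AA}−1)/(Σα−K) = 2.6/34.8 = 0.0747.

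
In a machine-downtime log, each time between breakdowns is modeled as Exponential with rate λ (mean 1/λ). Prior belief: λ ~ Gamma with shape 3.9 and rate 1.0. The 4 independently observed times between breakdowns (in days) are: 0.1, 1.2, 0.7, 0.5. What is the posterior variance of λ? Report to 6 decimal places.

0.644898

With a Gamma(shape α, rate β) prior on the exponential rate λ, the posterior after n observations with total T = Σxᵢ is Gamma(α+n, β+T).
Sum of observations T = 2.5 days; n = 4.
Posterior: Gamma(3.9+4, 1.0+2.5) = Gamma(7.9, 3.5).
Var = α/β² = 0.644898.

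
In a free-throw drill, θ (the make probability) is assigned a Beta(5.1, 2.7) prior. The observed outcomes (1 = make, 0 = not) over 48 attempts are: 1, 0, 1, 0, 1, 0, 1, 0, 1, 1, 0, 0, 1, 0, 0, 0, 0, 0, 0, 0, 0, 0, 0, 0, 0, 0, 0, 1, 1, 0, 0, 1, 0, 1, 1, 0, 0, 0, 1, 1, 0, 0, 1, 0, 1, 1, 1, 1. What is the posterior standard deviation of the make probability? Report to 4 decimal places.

The Beta prior is conjugate to a Binomial/Bernoulli likelihood; the update adds successes to α and failures to β.
Posterior: Beta(α+k, β+n−k) = Beta(5.1+19, 2.7+29) = Beta(24.1, 31.7).
Var = αβ/((α+β)²(α+β+1)) = 24.1·31.7/(55.8²·56.8) = 0.00431976; SD = √0.00431976 = 0.0657.

0.0657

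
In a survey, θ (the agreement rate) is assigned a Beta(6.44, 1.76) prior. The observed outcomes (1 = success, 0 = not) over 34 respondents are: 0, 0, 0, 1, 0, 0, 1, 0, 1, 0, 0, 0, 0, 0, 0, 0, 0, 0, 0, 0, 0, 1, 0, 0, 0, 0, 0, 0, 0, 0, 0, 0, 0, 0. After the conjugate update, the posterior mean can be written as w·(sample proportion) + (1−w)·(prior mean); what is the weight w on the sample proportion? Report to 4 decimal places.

0.8057

The Beta prior is conjugate to a Binomial/Bernoulli likelihood; the update adds successes to α and failures to β.
Posterior mean = (α₀+k)/(α₀+β₀+n) = [n/(α₀+β₀+n)]·(k/n) + [(α₀+β₀)/(α₀+β₀+n)]·α₀/(α₀+β₀), so only n and the prior enter the weight.
The weight on the data is w = n/(α₀+β₀+n) = 34/(6.44+1.76+34) = 34/42.20 = 0.8057.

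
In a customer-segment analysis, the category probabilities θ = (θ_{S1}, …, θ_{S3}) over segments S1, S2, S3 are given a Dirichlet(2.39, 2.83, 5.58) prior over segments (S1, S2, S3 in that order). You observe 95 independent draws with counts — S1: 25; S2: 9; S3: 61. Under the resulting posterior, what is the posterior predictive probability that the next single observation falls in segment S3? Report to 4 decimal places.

0.6293

The Dirichlet prior is conjugate to the Multinomial likelihood: each posterior αⱼ = prior αⱼ + observed count nⱼ.
Posterior concentration: (27.39, 11.83, 66.58), total = 105.80.
P(next = S3 | data) = α_{S3}/Σα = 0.6293.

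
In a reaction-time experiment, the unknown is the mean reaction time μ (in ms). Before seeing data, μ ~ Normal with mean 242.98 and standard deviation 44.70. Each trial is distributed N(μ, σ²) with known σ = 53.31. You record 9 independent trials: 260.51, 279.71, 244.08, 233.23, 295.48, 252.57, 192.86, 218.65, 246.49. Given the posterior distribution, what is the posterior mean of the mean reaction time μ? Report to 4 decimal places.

For Normal data with known variance σ², a Normal(μ₀, σ₀²) prior on μ is conjugate. Posterior precision = 1/σ₀² + n/σ²; posterior mean is the precision-weighted average of μ₀ and x̄.
Σxᵢ = 260.51 + 279.71 + 244.08 + 233.23 + 295.48 + 252.57 + 192.86 + 218.65 + 246.49 = 2223.58, so n·x̄ = 2223.58.
σ₀² = 44.70² = 1998.09, σ² = 53.31² = 2841.9561; σ² + n·σ₀² = 2841.9561 + 9·1998.09 = 20824.7661.
Posterior mean = (μ₀/σ₀² + n·x̄/σ²)/(1/σ₀² + n/σ²) = (σ²·μ₀ + σ₀²·n·x̄)/(σ² + n·σ₀²) = (2841.9561·242.98 + 1998.09·2223.58)/20824.7661 = 5133451.455378/20824.7661 = 246.5070.

246.5070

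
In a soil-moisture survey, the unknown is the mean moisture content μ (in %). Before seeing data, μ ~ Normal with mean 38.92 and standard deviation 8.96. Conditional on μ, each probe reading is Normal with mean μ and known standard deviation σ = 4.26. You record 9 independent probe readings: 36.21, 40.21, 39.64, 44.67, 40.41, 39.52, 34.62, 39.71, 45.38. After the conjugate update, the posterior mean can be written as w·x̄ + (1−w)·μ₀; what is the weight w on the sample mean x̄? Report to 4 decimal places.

0.9755

For Normal data with known variance σ², a Normal(μ₀, σ₀²) prior on μ is conjugate. Posterior precision = 1/σ₀² + n/σ²; posterior mean is the precision-weighted average of μ₀ and x̄.
σ₀² = 8.96² = 80.2816, σ² = 4.26² = 18.1476. Prior precision 1/σ₀² = 1/80.2816; data precision n/σ² = 9/18.1476.
w = (n/σ²)/(1/σ₀² + n/σ²) = n·σ₀²/(σ² + n·σ₀²) = 9·80.2816/(18.1476 + 9·80.2816) = 722.5344/740.682 = 0.9755.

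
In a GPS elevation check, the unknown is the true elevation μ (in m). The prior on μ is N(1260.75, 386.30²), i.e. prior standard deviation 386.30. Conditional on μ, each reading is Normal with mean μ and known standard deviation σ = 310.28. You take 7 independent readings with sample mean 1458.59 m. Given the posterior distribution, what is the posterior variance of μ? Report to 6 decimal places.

For Normal data with known variance σ², a Normal(μ₀, σ₀²) prior on μ is conjugate. Posterior precision = 1/σ₀² + n/σ²; posterior mean is the precision-weighted average of μ₀ and x̄.
σ₀² = 386.30² = 149227.69, σ² = 310.28² = 96273.6784; σ² + n·σ₀² = 96273.6784 + 7·149227.69 = 1140867.5084.
Posterior precision = 1/σ₀² + n/σ² = 1/149227.69 + 7/96273.6784 = (σ² + n·σ₀²)/(σ₀²σ²) = 1140867.5084/(149227.69·96273.6784); posterior variance σₙ² = σ₀²σ²/(σ² + n·σ₀²) = 149227.69·96273.6784/1140867.5084 = 12592.784464.

12592.784464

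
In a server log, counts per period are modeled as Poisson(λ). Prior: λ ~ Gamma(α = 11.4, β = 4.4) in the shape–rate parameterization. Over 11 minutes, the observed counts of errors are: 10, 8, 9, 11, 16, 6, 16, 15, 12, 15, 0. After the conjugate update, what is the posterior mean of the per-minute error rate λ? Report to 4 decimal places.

8.4026

With a Gamma(shape α, rate β) prior, the Poisson likelihood is conjugate: the posterior is Gamma(α + ΣXᵢ, β + n).
Sum of counts S = 118 over n = 11 minutes.
Posterior: Gamma(α+S, β+n) = Gamma(11.4+118, 4.4+11) = Gamma(129.4, 15.4).
Posterior mean = α/β = 129.4/15.4 = 8.4026.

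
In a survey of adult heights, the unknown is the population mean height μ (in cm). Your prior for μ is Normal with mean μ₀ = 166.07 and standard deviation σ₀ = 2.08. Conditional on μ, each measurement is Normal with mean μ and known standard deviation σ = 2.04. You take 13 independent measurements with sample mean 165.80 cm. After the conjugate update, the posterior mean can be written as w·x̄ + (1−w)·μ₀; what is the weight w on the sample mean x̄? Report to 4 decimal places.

0.9311

For Normal data with known variance σ², a Normal(μ₀, σ₀²) prior on μ is conjugate. Posterior precision = 1/σ₀² + n/σ²; posterior mean is the precision-weighted average of μ₀ and x̄.
σ₀² = 2.08² = 4.3264, σ² = 2.04² = 4.1616. Prior precision 1/σ₀² = 1/4.3264; data precision n/σ² = 13/4.1616.
w = (n/σ²)/(1/σ₀² + n/σ²) = n·σ₀²/(σ² + n·σ₀²) = 13·4.3264/(4.1616 + 13·4.3264) = 56.2432/60.4048 = 0.9311.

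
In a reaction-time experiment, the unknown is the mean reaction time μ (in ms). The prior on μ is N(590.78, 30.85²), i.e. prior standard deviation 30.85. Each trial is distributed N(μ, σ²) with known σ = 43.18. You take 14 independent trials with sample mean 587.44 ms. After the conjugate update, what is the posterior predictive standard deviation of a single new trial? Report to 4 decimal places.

For Normal data with known variance σ², a Normal(μ₀, σ₀²) prior on μ is conjugate. Posterior precision = 1/σ₀² + n/σ²; posterior mean is the precision-weighted average of μ₀ and x̄.
σ₀² = 30.85² = 951.7225, σ² = 43.18² = 1864.5124; σ² + n·σ₀² = 1864.5124 + 14·951.7225 = 15188.6274.
Posterior precision = 1/σ₀² + n/σ² = 1/951.7225 + 14/1864.5124 = (σ² + n·σ₀²)/(σ₀²σ²) = 15188.6274/(951.7225·1864.5124); posterior variance σₙ² = σ₀²σ²/(σ² + n·σ₀²) = 951.7225·1864.5124/15188.6274 = 116.830728.
Predictive variance for one new observation = σₙ² + σ² = 951.7225·1864.5124/15188.6274 + 1864.5124 = σ²·(σ₀² + 15188.6274)/15188.6274 = 1864.5124·16140.3499/15188.6274 = 1981.343128; SD = √(1864.5124·16140.3499/15188.6274) = 44.5123.

44.5123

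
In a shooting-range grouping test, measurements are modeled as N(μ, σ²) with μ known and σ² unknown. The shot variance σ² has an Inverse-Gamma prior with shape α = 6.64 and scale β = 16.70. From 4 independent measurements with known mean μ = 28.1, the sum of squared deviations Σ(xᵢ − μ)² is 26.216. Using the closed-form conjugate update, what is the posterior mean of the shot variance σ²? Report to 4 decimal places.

3.9016

With known mean μ and an Inverse-Gamma(α, β) prior on σ², the Normal likelihood is conjugate: posterior is Inv-Gamma(α + n/2, β + Σ(xᵢ−μ)²/2).
Posterior: Inv-Gamma(6.64 + 4/2, 16.70 + 26.216/2) = Inv-Gamma(8.64, 29.8080).
E[σ²|data] = β/(α−1) = 29.8080/7.64 = 3.9016.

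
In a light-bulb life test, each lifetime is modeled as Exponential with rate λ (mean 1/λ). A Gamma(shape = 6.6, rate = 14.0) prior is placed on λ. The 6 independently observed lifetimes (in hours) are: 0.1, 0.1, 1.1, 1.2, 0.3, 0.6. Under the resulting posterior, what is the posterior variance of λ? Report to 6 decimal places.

With a Gamma(shape α, rate β) prior on the exponential rate λ, the posterior after n observations with total T = Σxᵢ is Gamma(α+n, β+T).
Sum of observations T = 3.4 hours; n = 6.
Posterior: Gamma(6.6+6, 14.0+3.4) = Gamma(12.6, 17.4).
Var = α/β² = 0.041617.

0.041617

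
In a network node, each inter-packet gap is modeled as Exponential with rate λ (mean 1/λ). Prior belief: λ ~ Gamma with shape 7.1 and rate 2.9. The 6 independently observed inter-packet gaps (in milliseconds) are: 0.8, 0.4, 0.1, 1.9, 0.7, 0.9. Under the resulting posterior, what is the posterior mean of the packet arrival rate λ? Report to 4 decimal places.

With a Gamma(shape α, rate β) prior on the exponential rate λ, the posterior after n observations with total T = Σxᵢ is Gamma(α+n, β+T).
Sum of observations T = 4.8 milliseconds; n = 6.
Posterior: Gamma(7.1+6, 2.9+4.8) = Gamma(13.1, 7.7).
Posterior mean of λ = α/β = 13.1/7.7 = 1.7013.

1.7013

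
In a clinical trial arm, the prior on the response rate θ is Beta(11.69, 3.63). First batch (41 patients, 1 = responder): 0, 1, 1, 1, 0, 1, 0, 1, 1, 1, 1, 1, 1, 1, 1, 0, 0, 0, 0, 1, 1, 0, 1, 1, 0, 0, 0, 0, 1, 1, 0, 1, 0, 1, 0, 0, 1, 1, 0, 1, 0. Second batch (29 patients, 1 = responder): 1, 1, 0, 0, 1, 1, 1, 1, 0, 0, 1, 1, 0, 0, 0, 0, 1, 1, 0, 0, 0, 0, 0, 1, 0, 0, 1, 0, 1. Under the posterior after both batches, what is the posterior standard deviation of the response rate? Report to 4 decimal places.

0.0534

The Beta prior is conjugate to a Binomial/Bernoulli likelihood; the update adds successes to α and failures to β.
After batch 1: Beta(11.69+23, 3.63+18) = Beta(34.69, 21.63).
After batch 2: Beta(34.69+13, 21.63+16) = Beta(47.69, 37.63).
Var = αβ/((α+β)²(α+β+1)) = 47.69·37.63/(85.32²·86.32) = 0.00285594; SD = √0.00285594 = 0.0534.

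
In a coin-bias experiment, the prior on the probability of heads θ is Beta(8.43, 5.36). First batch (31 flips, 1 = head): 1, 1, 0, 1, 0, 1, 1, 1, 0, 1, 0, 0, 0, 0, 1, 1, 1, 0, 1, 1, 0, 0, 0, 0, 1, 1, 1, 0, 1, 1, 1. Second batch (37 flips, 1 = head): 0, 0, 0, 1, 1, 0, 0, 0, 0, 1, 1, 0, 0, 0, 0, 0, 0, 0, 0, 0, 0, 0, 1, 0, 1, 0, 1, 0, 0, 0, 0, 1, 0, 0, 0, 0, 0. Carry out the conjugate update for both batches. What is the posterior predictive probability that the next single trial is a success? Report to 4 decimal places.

0.4210

The Beta prior is conjugate to a Binomial/Bernoulli likelihood; the update adds successes to α and failures to β.
After batch 1: Beta(8.43+18, 5.36+13) = Beta(26.43, 18.36).
After batch 2: Beta(26.43+8, 18.36+29) = Beta(34.43, 47.36).
For a single future Bernoulli trial, P(success | data) = α/(α+β) = 0.4210.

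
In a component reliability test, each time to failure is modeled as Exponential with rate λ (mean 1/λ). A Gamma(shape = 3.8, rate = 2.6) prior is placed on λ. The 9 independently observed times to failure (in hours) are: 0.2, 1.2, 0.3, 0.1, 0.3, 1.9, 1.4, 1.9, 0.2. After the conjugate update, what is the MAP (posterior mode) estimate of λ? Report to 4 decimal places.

With a Gamma(shape α, rate β) prior on the exponential rate λ, the posterior after n observations with total T = Σxᵢ is Gamma(α+n, β+T).
Sum of observations T = 7.5 hours; n = 9.
Posterior: Gamma(3.8+9, 2.6+7.5) = Gamma(12.8, 10.1).
Mode = (α−1)/β = 1.1683.

1.1683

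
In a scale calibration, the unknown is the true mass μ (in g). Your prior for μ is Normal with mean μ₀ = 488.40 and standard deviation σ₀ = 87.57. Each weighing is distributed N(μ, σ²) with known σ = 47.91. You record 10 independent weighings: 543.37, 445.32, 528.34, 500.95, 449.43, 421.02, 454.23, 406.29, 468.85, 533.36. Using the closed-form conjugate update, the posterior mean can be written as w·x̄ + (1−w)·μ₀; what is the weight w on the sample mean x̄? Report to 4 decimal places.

0.9709

For Normal data with known variance σ², a Normal(μ₀, σ₀²) prior on μ is conjugate. Posterior precision = 1/σ₀² + n/σ²; posterior mean is the precision-weighted average of μ₀ and x̄.
σ₀² = 87.57² = 7668.5049, σ² = 47.91² = 2295.3681. Prior precision 1/σ₀² = 1/7668.5049; data precision n/σ² = 10/2295.3681.
w = (n/σ²)/(1/σ₀² + n/σ²) = n·σ₀²/(σ² + n·σ₀²) = 10·7668.5049/(2295.3681 + 10·7668.5049) = 76685.049/78980.4171 = 0.9709.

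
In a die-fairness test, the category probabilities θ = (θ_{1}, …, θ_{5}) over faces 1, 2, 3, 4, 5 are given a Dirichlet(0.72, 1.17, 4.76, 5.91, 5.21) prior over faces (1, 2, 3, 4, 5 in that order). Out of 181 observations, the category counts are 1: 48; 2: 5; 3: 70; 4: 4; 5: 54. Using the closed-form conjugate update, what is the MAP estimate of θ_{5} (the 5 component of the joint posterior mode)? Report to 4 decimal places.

0.3004

The Dirichlet prior is conjugate to the Multinomial likelihood: each posterior αⱼ = prior αⱼ + observed count nⱼ.
Posterior concentration: (48.72, 6.17, 74.76, 9.91, 59.21), total = 198.77.
Joint mode component: (α_{5}−1)/(Σα−K) = 58.21/193.77 = 0.3004.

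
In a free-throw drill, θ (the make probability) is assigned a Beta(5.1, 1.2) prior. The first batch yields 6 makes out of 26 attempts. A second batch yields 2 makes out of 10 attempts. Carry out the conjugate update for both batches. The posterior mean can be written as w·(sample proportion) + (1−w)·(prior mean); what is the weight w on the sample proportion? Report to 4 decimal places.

The Beta prior is conjugate to a Binomial/Bernoulli likelihood; the update adds successes to α and failures to β.
Total number of attempts: n = 26 + 10 = 36.
Posterior mean = (α₀+k)/(α₀+β₀+n) = [n/(α₀+β₀+n)]·(k/n) + [(α₀+β₀)/(α₀+β₀+n)]·α₀/(α₀+β₀), so only n and the prior enter the weight.
The weight on the data is w = n/(α₀+β₀+n) = 36/(5.1+1.2+36) = 36/42.3 = 0.8511.

0.8511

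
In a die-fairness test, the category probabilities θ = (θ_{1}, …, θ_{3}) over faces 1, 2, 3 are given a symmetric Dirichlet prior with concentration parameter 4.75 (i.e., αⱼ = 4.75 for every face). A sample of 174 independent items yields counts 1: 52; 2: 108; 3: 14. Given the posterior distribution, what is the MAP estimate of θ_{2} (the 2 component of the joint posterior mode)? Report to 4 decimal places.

The Dirichlet prior is conjugate to the Multinomial likelihood: each posterior αⱼ = prior αⱼ + observed count nⱼ.
Posterior concentration: (56.75, 112.75, 18.75), total = 188.25.
Joint mode component: (α_{2}−1)/(Σα−K) = 111.75/185.25 = 0.6032.

0.6032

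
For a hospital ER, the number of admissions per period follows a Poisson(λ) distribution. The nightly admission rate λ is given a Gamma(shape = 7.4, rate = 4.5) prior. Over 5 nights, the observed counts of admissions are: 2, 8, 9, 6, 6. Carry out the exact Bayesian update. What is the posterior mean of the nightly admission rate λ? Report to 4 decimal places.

4.0421

With a Gamma(shape α, rate β) prior, the Poisson likelihood is conjugate: the posterior is Gamma(α + ΣXᵢ, β + n).
Sum of counts S = 31 over n = 5 nights.
Posterior: Gamma(α+S, β+n) = Gamma(7.4+31, 4.5+5) = Gamma(38.4, 9.5).
Posterior mean = α/β = 38.4/9.5 = 4.0421.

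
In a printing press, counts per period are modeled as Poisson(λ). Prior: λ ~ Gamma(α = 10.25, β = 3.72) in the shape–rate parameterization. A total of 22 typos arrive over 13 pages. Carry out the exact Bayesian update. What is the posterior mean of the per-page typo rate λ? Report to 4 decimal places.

With a Gamma(shape α, rate β) prior, the Poisson likelihood is conjugate: the posterior is Gamma(α + ΣXᵢ, β + n).
Posterior: Gamma(α+S, β+n) = Gamma(10.25+22, 3.72+13) = Gamma(32.25, 16.72).
Posterior mean = α/β = 32.25/16.72 = 1.9288.

1.9288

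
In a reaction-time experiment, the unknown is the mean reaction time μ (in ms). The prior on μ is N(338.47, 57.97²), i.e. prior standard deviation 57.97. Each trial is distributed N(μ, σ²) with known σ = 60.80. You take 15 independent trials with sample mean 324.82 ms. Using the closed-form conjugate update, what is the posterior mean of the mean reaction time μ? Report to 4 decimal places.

325.7526

For Normal data with known variance σ², a Normal(μ₀, σ₀²) prior on μ is conjugate. Posterior precision = 1/σ₀² + n/σ²; posterior mean is the precision-weighted average of μ₀ and x̄.
n·x̄ = 15·324.82 = 4872.3.
σ₀² = 57.97² = 3360.5209, σ² = 60.80² = 3696.64; σ² + n·σ₀² = 3696.64 + 15·3360.5209 = 54104.4535.
Posterior mean = (μ₀/σ₀² + n·x̄/σ²)/(1/σ₀² + n/σ²) = (σ²·μ₀ + σ₀²·n·x̄)/(σ² + n·σ₀²) = (3696.64·338.47 + 3360.5209·4872.3)/54104.4535 = 17624667.72187/54104.4535 = 325.7526.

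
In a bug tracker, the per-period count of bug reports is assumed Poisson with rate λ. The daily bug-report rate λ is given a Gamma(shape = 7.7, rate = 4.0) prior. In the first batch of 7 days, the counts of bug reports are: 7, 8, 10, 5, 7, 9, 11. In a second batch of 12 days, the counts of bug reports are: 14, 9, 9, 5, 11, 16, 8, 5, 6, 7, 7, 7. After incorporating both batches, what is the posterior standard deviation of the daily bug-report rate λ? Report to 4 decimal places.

With a Gamma(shape α, rate β) prior, the Poisson likelihood is conjugate: the posterior is Gamma(α + ΣXᵢ, β + n).
Batch 1: sum of counts S = 57 over n = 7 days.
After batch 1: Gamma(α+S, β+n) = Gamma(7.7+57, 4.0+7) = Gamma(64.7, 11.0).
Batch 2: sum of counts S = 104 over n = 12 days.
After batch 2: Gamma(α+S, β+n) = Gamma(64.7+104, 11.0+12) = Gamma(168.7, 23.0).
SD = √α/β = √168.7/23.0 = 0.5647.

0.5647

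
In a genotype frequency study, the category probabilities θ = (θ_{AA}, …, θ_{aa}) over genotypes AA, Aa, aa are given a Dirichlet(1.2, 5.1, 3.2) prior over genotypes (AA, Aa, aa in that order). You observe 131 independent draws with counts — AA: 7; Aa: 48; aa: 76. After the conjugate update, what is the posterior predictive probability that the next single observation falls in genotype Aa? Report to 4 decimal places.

The Dirichlet prior is conjugate to the Multinomial likelihood: each posterior αⱼ = prior αⱼ + observed count nⱼ.
Posterior concentration: (8.2, 53.1, 79.2), total = 140.5.
P(next = Aa | data) = α_{Aa}/Σα = 0.3779.

0.3779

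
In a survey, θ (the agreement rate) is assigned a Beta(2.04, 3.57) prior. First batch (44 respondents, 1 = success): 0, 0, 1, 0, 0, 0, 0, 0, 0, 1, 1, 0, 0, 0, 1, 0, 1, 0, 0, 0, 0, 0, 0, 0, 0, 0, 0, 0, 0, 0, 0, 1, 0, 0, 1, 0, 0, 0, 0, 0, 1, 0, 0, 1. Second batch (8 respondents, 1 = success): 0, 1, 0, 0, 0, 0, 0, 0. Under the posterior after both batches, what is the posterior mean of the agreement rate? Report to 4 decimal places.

0.2090

The Beta prior is conjugate to a Binomial/Bernoulli likelihood; the update adds successes to α and failures to β.
After batch 1: Beta(2.04+9, 3.57+35) = Beta(11.04, 38.57).
After batch 2: Beta(11.04+1, 38.57+7) = Beta(12.04, 45.57).
Posterior mean = α/(α+β) = 12.04/57.61 = 0.2090.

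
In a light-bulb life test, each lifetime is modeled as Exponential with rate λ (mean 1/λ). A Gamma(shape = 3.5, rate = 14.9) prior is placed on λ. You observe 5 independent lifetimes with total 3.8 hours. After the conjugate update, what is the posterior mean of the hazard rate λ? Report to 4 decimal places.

With a Gamma(shape α, rate β) prior on the exponential rate λ, the posterior after n observations with total T = Σxᵢ is Gamma(α+n, β+T).
Posterior: Gamma(3.5+5, 14.9+3.8) = Gamma(8.5, 18.7).
Posterior mean of λ = α/β = 8.5/18.7 = 0.4545.

0.4545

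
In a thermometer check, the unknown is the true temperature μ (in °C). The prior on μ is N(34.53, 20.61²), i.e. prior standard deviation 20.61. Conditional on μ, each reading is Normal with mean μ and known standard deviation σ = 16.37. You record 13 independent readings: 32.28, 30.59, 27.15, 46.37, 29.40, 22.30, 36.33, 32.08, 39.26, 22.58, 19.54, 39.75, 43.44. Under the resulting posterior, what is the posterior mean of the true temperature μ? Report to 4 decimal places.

32.4890

For Normal data with known variance σ², a Normal(μ₀, σ₀²) prior on μ is conjugate. Posterior precision = 1/σ₀² + n/σ²; posterior mean is the precision-weighted average of μ₀ and x̄.
Σxᵢ = 32.28 + 30.59 + 27.15 + 46.37 + 29.40 + 22.30 + 36.33 + 32.08 + 39.26 + 22.58 + 19.54 + 39.75 + 43.44 = 421.07, so n·x̄ = 421.07.
σ₀² = 20.61² = 424.7721, σ² = 16.37² = 267.9769; σ² + n·σ₀² = 267.9769 + 13·424.7721 = 5790.0142.
Posterior mean = (μ₀/σ₀² + n·x̄/σ²)/(1/σ₀² + n/σ²) = (σ²·μ₀ + σ₀²·n·x̄)/(σ² + n·σ₀²) = (267.9769·34.53 + 424.7721·421.07)/5790.0142 = 188112.030504/5790.0142 = 32.4890.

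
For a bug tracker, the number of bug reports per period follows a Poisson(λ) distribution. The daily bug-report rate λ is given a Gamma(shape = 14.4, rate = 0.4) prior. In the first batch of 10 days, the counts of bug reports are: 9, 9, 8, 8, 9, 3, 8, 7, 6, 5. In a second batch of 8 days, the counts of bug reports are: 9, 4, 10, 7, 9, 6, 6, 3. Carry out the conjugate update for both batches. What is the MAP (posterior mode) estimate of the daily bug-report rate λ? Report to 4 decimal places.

With a Gamma(shape α, rate β) prior, the Poisson likelihood is conjugate: the posterior is Gamma(α + ΣXᵢ, β + n).
Batch 1: sum of counts S = 72 over n = 10 days.
After batch 1: Gamma(α+S, β+n) = Gamma(14.4+72, 0.4+10) = Gamma(86.4, 10.4).
Batch 2: sum of counts S = 54 over n = 8 days.
After batch 2: Gamma(α+S, β+n) = Gamma(86.4+54, 10.4+8) = Gamma(140.4, 18.4).
Mode of Gamma(α,β) for α≥1 is (α−1)/β = 139.4/18.4 = 7.5761.

7.5761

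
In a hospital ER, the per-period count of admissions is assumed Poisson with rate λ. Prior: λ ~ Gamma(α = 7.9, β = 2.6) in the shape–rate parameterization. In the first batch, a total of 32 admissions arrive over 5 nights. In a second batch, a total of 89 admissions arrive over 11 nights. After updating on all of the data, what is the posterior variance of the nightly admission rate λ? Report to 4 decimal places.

With a Gamma(shape α, rate β) prior, the Poisson likelihood is conjugate: the posterior is Gamma(α + ΣXᵢ, β + n).
After batch 1: Gamma(α+S, β+n) = Gamma(7.9+32, 2.6+5) = Gamma(39.9, 7.6).
After batch 2: Gamma(α+S, β+n) = Gamma(39.9+89, 7.6+11) = Gamma(128.9, 18.6).
Var = α/β² = 128.9/18.6² = 0.3726.

0.3726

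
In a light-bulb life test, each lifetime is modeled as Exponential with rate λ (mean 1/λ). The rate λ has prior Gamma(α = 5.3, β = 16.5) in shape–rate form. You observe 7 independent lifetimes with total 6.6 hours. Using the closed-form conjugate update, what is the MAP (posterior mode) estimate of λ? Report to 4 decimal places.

0.4892

With a Gamma(shape α, rate β) prior on the exponential rate λ, the posterior after n observations with total T = Σxᵢ is Gamma(α+n, β+T).
Posterior: Gamma(5.3+7, 16.5+6.6) = Gamma(12.3, 23.1).
Mode = (α−1)/β = 0.4892.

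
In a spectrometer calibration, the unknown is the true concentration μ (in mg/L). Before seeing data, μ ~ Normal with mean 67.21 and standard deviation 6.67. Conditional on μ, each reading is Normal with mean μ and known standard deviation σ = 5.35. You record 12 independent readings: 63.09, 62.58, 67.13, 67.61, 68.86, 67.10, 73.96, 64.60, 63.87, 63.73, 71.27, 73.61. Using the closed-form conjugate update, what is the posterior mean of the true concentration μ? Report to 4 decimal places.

67.2804

For Normal data with known variance σ², a Normal(μ₀, σ₀²) prior on μ is conjugate. Posterior precision = 1/σ₀² + n/σ²; posterior mean is the precision-weighted average of μ₀ and x̄.
Σxᵢ = 63.09 + 62.58 + 67.13 + 67.61 + 68.86 + 67.10 + 73.96 + 64.60 + 63.87 + 63.73 + 71.27 + 73.61 = 807.41, so n·x̄ = 807.41.
σ₀² = 6.67² = 44.4889, σ² = 5.35² = 28.6225; σ² + n·σ₀² = 28.6225 + 12·44.4889 = 562.4893.
Posterior mean = (μ₀/σ₀² + n·x̄/σ²)/(1/σ₀² + n/σ²) = (σ²·μ₀ + σ₀²·n·x̄)/(σ² + n·σ₀²) = (28.6225·67.21 + 44.4889·807.41)/562.4893 = 37844.500974/562.4893 = 67.2804.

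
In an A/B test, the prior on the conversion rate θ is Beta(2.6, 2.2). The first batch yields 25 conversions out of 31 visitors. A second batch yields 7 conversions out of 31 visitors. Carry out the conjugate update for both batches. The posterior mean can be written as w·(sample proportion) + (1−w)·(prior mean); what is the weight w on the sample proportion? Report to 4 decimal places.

0.9281

The Beta prior is conjugate to a Binomial/Bernoulli likelihood; the update adds successes to α and failures to β.
Total number of visitors: n = 31 + 31 = 62.
Posterior mean = (α₀+k)/(α₀+β₀+n) = [n/(α₀+β₀+n)]·(k/n) + [(α₀+β₀)/(α₀+β₀+n)]·α₀/(α₀+β₀), so only n and the prior enter the weight.
The weight on the data is w = n/(α₀+β₀+n) = 62/(2.6+2.2+62) = 62/66.8 = 0.9281.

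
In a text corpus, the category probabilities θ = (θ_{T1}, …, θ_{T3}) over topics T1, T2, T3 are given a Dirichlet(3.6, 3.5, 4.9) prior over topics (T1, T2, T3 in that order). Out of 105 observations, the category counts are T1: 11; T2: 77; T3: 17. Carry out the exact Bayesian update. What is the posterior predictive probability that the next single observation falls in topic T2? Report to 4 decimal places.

0.6880

The Dirichlet prior is conjugate to the Multinomial likelihood: each posterior αⱼ = prior αⱼ + observed count nⱼ.
Posterior concentration: (14.6, 80.5, 21.9), total = 117.0.
P(next = T2 | data) = α_{T2}/Σα = 0.6880.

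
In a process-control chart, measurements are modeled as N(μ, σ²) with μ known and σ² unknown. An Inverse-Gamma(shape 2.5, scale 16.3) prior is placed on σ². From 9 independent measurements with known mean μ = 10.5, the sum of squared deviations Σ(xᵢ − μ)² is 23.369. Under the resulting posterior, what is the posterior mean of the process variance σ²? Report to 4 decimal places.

With known mean μ and an Inverse-Gamma(α, β) prior on σ², the Normal likelihood is conjugate: posterior is Inv-Gamma(α + n/2, β + Σ(xᵢ−μ)²/2).
Posterior: Inv-Gamma(2.5 + 9/2, 16.3 + 23.369/2) = Inv-Gamma(7.00, 27.9845).
E[σ²|data] = β/(α−1) = 27.9845/6.00 = 4.6641.

4.6641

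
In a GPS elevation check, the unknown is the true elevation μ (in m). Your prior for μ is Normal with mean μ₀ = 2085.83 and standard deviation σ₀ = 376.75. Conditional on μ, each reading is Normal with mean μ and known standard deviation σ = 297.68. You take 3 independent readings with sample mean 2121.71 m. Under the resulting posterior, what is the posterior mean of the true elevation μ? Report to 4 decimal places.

2115.5295

For Normal data with known variance σ², a Normal(μ₀, σ₀²) prior on μ is conjugate. Posterior precision = 1/σ₀² + n/σ²; posterior mean is the precision-weighted average of μ₀ and x̄.
n·x̄ = 3·2121.71 = 6365.13.
σ₀² = 376.75² = 141940.5625, σ² = 297.68² = 88613.3824; σ² + n·σ₀² = 88613.3824 + 3·141940.5625 = 514435.0699.
Posterior mean = (μ₀/σ₀² + n·x̄/σ²)/(1/σ₀² + n/σ²) = (σ²·μ₀ + σ₀²·n·x̄)/(σ² + n·σ₀²) = (88613.3824·2085.83 + 141940.5625·6365.13)/514435.0699 = 1088302583.997017/514435.0699 = 2115.5295.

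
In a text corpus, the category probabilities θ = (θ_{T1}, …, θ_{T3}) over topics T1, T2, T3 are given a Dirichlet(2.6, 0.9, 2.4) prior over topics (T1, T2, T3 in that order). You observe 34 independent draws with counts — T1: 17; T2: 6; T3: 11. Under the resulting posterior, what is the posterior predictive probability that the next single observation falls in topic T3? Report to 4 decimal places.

The Dirichlet prior is conjugate to the Multinomial likelihood: each posterior αⱼ = prior αⱼ + observed count nⱼ.
Posterior concentration: (19.6, 6.9, 13.4), total = 39.9.
P(next = T3 | data) = α_{T3}/Σα = 0.3358.

0.3358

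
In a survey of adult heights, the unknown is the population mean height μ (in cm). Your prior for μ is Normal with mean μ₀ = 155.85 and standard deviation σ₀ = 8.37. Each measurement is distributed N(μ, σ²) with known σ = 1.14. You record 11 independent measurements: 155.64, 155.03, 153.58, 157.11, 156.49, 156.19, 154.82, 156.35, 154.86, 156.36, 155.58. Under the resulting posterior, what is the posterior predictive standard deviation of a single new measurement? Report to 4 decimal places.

1.1906

For Normal data with known variance σ², a Normal(μ₀, σ₀²) prior on μ is conjugate. Posterior precision = 1/σ₀² + n/σ²; posterior mean is the precision-weighted average of μ₀ and x̄.
σ₀² = 8.37² = 70.0569, σ² = 1.14² = 1.2996; σ² + n·σ₀² = 1.2996 + 11·70.0569 = 771.9255.
Posterior precision = 1/σ₀² + n/σ² = 1/70.0569 + 11/1.2996 = (σ² + n·σ₀²)/(σ₀²σ²) = 771.9255/(70.0569·1.2996); posterior variance σₙ² = σ₀²σ²/(σ² + n·σ₀²) = 70.0569·1.2996/771.9255 = 0.117947.
Predictive variance for one new observation = σₙ² + σ² = 70.0569·1.2996/771.9255 + 1.2996 = σ²·(σ₀² + 771.9255)/771.9255 = 1.2996·841.9824/771.9255 = 1.417547; SD = √(1.2996·841.9824/771.9255) = 1.1906.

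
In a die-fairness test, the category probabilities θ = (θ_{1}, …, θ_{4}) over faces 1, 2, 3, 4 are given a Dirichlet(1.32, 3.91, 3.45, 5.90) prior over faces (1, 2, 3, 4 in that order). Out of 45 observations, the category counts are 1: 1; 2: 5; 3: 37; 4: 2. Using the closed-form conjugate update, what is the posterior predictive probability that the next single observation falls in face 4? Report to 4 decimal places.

0.1326

The Dirichlet prior is conjugate to the Multinomial likelihood: each posterior αⱼ = prior αⱼ + observed count nⱼ.
Posterior concentration: (2.32, 8.91, 40.45, 7.90), total = 59.58.
P(next = 4 | data) = α_{4}/Σα = 0.1326.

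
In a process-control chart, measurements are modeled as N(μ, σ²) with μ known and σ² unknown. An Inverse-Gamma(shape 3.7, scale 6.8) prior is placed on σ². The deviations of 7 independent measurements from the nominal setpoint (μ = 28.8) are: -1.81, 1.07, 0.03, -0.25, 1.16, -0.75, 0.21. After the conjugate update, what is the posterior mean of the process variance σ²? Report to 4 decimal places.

With known mean μ and an Inverse-Gamma(α, β) prior on σ², the Normal likelihood is conjugate: posterior is Inv-Gamma(α + n/2, β + Σ(xᵢ−μ)²/2).
Σ(xᵢ−μ)² = (-1.81)² + (1.07)² + (0.03)² + (-0.25)² + (1.16)² + (-0.75)² + (0.21)² = 6.4366.
Posterior: Inv-Gamma(3.7 + 7/2, 6.8 + 6.4366/2) = Inv-Gamma(7.20, 10.01830).
E[σ²|data] = β/(α−1) = 10.01830/6.20 = 1.6159.

1.6159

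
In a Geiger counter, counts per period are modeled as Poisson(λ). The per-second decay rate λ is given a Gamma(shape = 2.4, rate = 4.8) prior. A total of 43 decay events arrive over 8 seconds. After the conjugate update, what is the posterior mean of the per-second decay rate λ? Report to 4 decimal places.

3.5469

With a Gamma(shape α, rate β) prior, the Poisson likelihood is conjugate: the posterior is Gamma(α + ΣXᵢ, β + n).
Posterior: Gamma(α+S, β+n) = Gamma(2.4+43, 4.8+8) = Gamma(45.4, 12.8).
Posterior mean = α/β = 45.4/12.8 = 3.5469.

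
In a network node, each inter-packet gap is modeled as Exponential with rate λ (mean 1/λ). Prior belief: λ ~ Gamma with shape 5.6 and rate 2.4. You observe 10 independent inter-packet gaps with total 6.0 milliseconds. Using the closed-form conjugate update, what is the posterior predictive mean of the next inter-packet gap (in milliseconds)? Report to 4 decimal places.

With a Gamma(shape α, rate β) prior on the exponential rate λ, the posterior after n observations with total T = Σxᵢ is Gamma(α+n, β+T).
Posterior: Gamma(5.6+10, 2.4+6.0) = Gamma(15.6, 8.4).
The predictive distribution for the next observation is Lomax; its mean is β/(α−1) = 8.4/14.6 = 0.5753.

0.5753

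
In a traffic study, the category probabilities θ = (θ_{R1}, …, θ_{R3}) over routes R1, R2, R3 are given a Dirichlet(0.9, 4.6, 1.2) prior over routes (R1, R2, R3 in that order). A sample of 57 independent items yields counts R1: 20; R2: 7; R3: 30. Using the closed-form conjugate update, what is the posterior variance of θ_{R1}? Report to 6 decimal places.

0.003407

The Dirichlet prior is conjugate to the Multinomial likelihood: each posterior αⱼ = prior αⱼ + observed count nⱼ.
Posterior concentration: (20.9, 11.6, 31.2), total = 63.7.
Var[θ_j] = α_j(Σα−α_j)/((Σα)²(Σα+1)) = 20.9·42.8/(63.7²·64.7) = 0.003407.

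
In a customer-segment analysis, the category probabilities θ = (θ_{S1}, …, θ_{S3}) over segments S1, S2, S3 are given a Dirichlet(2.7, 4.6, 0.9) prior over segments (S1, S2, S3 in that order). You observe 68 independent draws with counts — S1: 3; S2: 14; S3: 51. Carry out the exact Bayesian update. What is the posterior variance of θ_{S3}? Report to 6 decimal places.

The Dirichlet prior is conjugate to the Multinomial likelihood: each posterior αⱼ = prior αⱼ + observed count nⱼ.
Posterior concentration: (5.7, 18.6, 51.9), total = 76.2.
Var[θ_j] = α_j(Σα−α_j)/((Σα)²(Σα+1)) = 51.9·24.3/(76.2²·77.2) = 0.002813.

0.002813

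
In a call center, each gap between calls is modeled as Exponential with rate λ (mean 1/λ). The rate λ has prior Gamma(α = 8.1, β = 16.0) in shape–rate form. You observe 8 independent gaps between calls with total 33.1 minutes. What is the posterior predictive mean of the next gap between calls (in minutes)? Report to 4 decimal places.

3.2517

With a Gamma(shape α, rate β) prior on the exponential rate λ, the posterior after n observations with total T = Σxᵢ is Gamma(α+n, β+T).
Posterior: Gamma(8.1+8, 16.0+33.1) = Gamma(16.1, 49.1).
The predictive distribution for the next observation is Lomax; its mean is β/(α−1) = 49.1/15.1 = 3.2517.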